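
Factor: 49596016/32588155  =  2^4 * 5^( - 1 ) * 47^ ( - 1)  *  101^( - 1)*347^1 * 1373^( - 1)*8933^1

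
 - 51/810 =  - 1+253/270=-  0.06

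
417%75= 42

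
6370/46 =138 + 11/23 = 138.48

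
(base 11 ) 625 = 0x2F1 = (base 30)p3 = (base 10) 753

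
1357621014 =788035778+569585236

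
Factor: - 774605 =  - 5^1 * 13^1*17^1*701^1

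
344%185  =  159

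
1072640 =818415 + 254225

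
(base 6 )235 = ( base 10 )95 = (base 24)3N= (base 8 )137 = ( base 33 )2T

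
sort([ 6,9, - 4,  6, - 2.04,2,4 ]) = [ - 4, - 2.04,2,4, 6, 6,  9]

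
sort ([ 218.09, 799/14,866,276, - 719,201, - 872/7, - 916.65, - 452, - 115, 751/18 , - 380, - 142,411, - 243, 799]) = [ - 916.65, - 719, - 452, - 380, - 243, - 142, - 872/7, -115, 751/18, 799/14,  201,  218.09,276,411, 799,866]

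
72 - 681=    -609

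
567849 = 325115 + 242734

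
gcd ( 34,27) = 1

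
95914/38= 2524 + 1/19 = 2524.05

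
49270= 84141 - 34871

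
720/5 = 144=144.00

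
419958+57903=477861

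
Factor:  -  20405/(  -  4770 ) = 2^( - 1 )*3^(- 2 ) * 7^1*11^1 = 77/18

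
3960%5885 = 3960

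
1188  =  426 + 762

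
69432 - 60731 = 8701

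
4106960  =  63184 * 65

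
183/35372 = 183/35372 =0.01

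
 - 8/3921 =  -1 + 3913/3921 = -  0.00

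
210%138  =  72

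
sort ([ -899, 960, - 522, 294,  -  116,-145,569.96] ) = [ - 899,-522,-145, - 116,294, 569.96, 960 ] 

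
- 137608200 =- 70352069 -67256131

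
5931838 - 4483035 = 1448803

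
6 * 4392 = 26352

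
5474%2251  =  972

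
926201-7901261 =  - 6975060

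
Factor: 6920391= 3^1 * 2306797^1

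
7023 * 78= 547794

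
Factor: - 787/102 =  - 2^(-1)*3^( - 1) * 17^(-1 )*787^1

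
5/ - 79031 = -5/79031 = - 0.00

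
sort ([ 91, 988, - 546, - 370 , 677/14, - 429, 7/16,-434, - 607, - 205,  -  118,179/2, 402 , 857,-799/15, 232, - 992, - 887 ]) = [ - 992, - 887, - 607, - 546, - 434, - 429,- 370, - 205, -118, - 799/15,7/16 , 677/14,179/2, 91, 232,402, 857, 988]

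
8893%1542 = 1183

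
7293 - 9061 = - 1768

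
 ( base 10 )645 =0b1010000101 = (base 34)IX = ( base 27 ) no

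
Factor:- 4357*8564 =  - 37313348 = -2^2*2141^1*4357^1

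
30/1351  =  30/1351  =  0.02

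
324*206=66744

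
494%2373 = 494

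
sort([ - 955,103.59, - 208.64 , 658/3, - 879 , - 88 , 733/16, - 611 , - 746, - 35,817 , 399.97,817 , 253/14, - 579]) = [ - 955,-879, - 746, - 611, - 579, - 208.64, - 88, - 35,  253/14, 733/16, 103.59,658/3 , 399.97, 817  ,  817] 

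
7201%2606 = 1989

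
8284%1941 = 520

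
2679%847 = 138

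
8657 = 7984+673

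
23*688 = 15824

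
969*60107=58243683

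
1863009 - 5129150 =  - 3266141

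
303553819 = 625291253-321737434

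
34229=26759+7470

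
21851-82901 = -61050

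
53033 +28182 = 81215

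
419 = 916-497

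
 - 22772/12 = - 5693/3  =  -1897.67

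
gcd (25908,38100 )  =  1524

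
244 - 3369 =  - 3125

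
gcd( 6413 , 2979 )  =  1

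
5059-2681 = 2378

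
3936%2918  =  1018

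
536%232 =72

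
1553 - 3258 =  - 1705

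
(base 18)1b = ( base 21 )18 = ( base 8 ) 35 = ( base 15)1e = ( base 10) 29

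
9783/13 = 752 + 7/13 = 752.54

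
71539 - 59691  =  11848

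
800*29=23200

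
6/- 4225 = -6/4225 = - 0.00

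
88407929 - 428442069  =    -  340034140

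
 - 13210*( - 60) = 792600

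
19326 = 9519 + 9807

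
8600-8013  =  587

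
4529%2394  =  2135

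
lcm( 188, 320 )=15040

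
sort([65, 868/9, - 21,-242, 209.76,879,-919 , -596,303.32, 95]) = [ - 919, - 596, - 242, - 21,65, 95, 868/9, 209.76, 303.32, 879]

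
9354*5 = 46770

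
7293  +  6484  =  13777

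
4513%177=88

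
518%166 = 20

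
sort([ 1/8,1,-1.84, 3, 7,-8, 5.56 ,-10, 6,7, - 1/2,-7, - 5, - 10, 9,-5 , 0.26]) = [-10, - 10,  -  8, -7,-5, - 5, - 1.84, - 1/2, 1/8,  0.26, 1, 3, 5.56 , 6, 7,7, 9 ] 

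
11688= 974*12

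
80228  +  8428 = 88656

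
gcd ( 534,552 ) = 6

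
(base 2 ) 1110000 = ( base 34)3a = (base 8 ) 160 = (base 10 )112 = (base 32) 3g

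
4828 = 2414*2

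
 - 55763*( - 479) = 26710477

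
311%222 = 89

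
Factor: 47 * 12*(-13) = -7332 = - 2^2*3^1*13^1*47^1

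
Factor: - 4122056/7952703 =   -  2^3 * 3^( - 1 ) * 11^ (  -  1)* 53^( - 1 ) * 137^1*3761^1*4547^( - 1 )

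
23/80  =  23/80 = 0.29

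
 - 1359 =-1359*1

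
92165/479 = 92165/479 = 192.41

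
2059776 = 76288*27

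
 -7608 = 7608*( - 1)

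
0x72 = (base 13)8a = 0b1110010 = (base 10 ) 114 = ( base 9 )136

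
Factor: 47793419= 1597^1*29927^1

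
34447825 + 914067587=948515412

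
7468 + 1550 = 9018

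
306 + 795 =1101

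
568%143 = 139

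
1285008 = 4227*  304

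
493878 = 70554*7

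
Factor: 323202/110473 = 2^1*3^1*11^(-2 )*59^1 = 354/121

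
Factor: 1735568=2^4 * 67^1*1619^1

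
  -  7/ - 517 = 7/517 = 0.01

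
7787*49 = 381563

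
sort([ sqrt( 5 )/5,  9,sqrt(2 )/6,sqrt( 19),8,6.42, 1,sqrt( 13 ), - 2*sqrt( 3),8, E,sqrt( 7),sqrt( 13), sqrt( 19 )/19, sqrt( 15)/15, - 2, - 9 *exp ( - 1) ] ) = [ - 2*sqrt (3 ),  -  9*exp(  -  1),- 2,sqrt( 19) /19,sqrt( 2 )/6,sqrt( 15)/15,sqrt( 5 )/5,1,  sqrt( 7 ),E,sqrt( 13),sqrt( 13), sqrt( 19 ),6.42,8 , 8,  9 ] 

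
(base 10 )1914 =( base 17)6AA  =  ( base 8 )3572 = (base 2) 11101111010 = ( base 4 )131322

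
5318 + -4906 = 412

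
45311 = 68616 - 23305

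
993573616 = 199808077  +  793765539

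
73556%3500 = 56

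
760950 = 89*8550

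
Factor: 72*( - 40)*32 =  -2^11 * 3^2*5^1 = - 92160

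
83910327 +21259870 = 105170197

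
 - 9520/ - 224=85/2 = 42.50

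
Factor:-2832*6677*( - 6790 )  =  2^5  *  3^1*5^1*7^1*11^1*59^1*97^1*607^1 = 128393902560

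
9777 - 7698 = 2079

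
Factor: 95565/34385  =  3^1*13^( - 1)*23^ (- 1)*277^1 = 831/299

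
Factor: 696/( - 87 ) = - 2^3 = -  8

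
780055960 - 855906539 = -75850579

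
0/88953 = 0 = 0.00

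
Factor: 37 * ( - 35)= - 1295 = - 5^1*7^1 * 37^1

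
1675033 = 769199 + 905834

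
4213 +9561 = 13774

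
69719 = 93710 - 23991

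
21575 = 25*863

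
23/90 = 23/90 = 0.26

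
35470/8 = 4433 + 3/4 = 4433.75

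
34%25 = 9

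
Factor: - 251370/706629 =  - 90/253 = - 2^1*3^2 * 5^1*11^( - 1) * 23^( - 1)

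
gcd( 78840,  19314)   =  18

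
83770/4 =20942 + 1/2 = 20942.50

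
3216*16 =51456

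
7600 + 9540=17140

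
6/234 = 1/39 =0.03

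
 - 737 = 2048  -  2785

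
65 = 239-174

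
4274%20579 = 4274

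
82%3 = 1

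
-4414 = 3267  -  7681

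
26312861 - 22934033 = 3378828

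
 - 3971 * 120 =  - 476520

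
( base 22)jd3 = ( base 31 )9qu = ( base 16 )250d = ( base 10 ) 9485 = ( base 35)7q0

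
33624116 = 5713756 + 27910360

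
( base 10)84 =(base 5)314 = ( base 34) 2g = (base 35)2E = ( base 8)124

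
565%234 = 97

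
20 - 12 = 8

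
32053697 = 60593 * 529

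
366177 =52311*7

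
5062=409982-404920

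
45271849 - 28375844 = 16896005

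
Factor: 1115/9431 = 5^1*223^1*9431^( - 1)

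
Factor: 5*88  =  440 =2^3*5^1*11^1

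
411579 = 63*6533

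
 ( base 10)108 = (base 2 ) 1101100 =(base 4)1230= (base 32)3c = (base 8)154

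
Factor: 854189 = 7^1* 122027^1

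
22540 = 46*490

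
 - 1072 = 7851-8923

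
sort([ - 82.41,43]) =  [ - 82.41, 43]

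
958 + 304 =1262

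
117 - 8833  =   - 8716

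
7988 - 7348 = 640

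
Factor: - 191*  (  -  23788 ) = 2^2 * 19^1*191^1 * 313^1 = 4543508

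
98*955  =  93590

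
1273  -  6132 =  - 4859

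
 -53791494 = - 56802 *947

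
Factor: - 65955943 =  - 1249^1 * 52807^1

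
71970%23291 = 2097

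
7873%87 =43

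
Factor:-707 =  - 7^1 * 101^1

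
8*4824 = 38592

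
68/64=17/16 = 1.06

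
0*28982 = 0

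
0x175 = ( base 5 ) 2443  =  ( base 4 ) 11311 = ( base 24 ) FD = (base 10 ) 373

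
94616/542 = 174 + 154/271 = 174.57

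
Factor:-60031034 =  - 2^1*7^1*89^1 * 48179^1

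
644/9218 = 322/4609   =  0.07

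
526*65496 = 34450896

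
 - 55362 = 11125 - 66487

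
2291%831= 629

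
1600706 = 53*30202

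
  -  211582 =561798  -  773380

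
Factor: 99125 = 5^3  *13^1*61^1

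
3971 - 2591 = 1380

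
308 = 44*7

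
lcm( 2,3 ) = 6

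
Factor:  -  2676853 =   -  19^1*89^1*1583^1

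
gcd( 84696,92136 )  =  24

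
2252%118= 10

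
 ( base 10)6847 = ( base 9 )10347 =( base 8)15277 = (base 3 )100101121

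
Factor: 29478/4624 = 51/8 =2^( - 3)*3^1*17^1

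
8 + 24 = 32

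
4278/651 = 6 + 4/7 = 6.57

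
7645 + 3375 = 11020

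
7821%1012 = 737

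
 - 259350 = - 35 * 7410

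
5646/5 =1129+1/5 = 1129.20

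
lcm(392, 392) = 392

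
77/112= 11/16= 0.69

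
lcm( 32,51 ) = 1632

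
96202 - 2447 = 93755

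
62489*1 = 62489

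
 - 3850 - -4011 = 161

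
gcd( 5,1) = 1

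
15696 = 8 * 1962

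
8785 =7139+1646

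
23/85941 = 23/85941 = 0.00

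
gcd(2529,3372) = 843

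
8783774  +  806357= 9590131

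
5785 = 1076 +4709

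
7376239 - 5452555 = 1923684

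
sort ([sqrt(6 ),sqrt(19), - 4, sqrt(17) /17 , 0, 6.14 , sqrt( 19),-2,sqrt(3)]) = [  -  4, - 2,  0,  sqrt( 17)/17,sqrt(3),sqrt(6), sqrt(19 ) , sqrt(19 ),6.14] 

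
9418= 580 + 8838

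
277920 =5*55584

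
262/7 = 37 + 3/7 = 37.43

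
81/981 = 9/109 =0.08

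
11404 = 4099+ 7305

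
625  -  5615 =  - 4990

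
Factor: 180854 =2^1 * 31^1*2917^1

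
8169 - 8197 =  - 28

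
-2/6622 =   -  1 + 3310/3311 =- 0.00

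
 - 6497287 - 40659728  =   - 47157015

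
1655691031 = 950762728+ 704928303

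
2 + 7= 9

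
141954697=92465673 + 49489024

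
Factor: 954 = 2^1 * 3^2*53^1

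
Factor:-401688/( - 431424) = 797/856  =  2^( - 3 )*107^( -1 ) * 797^1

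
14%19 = 14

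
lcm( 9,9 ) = 9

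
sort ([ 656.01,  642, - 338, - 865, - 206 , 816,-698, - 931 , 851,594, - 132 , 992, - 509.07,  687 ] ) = [ - 931 ,  -  865, - 698, - 509.07, - 338, - 206, - 132,594,  642,  656.01,687, 816, 851, 992] 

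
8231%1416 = 1151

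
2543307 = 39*65213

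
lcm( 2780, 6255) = 25020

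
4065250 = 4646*875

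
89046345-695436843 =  - 606390498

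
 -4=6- 10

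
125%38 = 11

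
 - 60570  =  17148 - 77718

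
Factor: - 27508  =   - 2^2*13^1 * 23^2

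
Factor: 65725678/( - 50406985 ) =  - 2^1*5^ (-1 )*421^1*449^ ( - 1 )*22453^(  -  1 )*78059^1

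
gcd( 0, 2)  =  2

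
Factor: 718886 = 2^1*7^1 * 51349^1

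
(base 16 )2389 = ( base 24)FJ1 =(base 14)345b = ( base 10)9097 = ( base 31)9ee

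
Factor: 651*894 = 581994 =2^1* 3^2*7^1  *31^1*149^1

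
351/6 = 117/2 = 58.50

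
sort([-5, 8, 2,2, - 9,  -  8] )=[- 9, - 8, - 5,2,2,8]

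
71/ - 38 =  - 2+5/38   =  - 1.87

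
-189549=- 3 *63183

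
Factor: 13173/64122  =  2^(-1)*4391^1*10687^ (-1)  =  4391/21374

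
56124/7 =56124/7 = 8017.71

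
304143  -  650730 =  - 346587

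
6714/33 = 203 + 5/11 = 203.45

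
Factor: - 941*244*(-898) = 206184392  =  2^3 * 61^1*449^1*941^1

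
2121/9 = 707/3 = 235.67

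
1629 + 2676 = 4305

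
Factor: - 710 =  - 2^1*5^1 * 71^1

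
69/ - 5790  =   - 1 + 1907/1930 = -0.01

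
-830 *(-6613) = 5488790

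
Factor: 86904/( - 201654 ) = -2^2*71^1* 659^(-1)  =  - 284/659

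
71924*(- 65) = - 4675060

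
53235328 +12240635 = 65475963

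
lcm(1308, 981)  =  3924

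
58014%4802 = 390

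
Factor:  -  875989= - 509^1 * 1721^1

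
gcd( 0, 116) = 116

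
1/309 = 1/309 = 0.00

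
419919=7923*53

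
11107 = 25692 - 14585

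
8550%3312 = 1926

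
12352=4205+8147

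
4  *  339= 1356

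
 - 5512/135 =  - 41+23/135=- 40.83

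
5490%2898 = 2592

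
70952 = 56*1267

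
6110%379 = 46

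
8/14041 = 8/14041 = 0.00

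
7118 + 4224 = 11342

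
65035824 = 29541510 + 35494314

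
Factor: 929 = 929^1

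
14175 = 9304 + 4871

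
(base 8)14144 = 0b1100001100100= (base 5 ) 144434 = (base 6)44524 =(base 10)6244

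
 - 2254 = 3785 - 6039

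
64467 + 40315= 104782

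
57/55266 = 19/18422= 0.00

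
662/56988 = 331/28494 = 0.01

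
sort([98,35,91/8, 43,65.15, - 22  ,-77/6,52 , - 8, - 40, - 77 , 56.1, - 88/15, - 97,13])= [ - 97, - 77, - 40,  -  22,-77/6, - 8, - 88/15,91/8,13,35, 43,52,56.1,65.15, 98 ]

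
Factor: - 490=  - 2^1*5^1*7^2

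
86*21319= 1833434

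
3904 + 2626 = 6530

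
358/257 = 358/257 = 1.39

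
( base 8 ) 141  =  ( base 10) 97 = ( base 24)41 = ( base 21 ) 4d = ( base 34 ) 2t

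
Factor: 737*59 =43483 = 11^1 *59^1*67^1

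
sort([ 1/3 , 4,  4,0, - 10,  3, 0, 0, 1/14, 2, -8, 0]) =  [ - 10, - 8,0, 0 , 0, 0, 1/14, 1/3 , 2,3, 4, 4]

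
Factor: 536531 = 536531^1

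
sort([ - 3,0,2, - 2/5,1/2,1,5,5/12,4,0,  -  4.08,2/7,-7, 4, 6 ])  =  [ - 7, - 4.08, - 3,-2/5 , 0,0,  2/7,5/12, 1/2,1, 2 , 4,4,5,6 ] 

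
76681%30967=14747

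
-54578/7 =-54578/7 = - 7796.86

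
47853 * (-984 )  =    -  47087352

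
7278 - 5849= 1429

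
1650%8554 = 1650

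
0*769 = 0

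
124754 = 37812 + 86942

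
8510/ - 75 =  - 1702/15=- 113.47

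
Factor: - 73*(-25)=5^2  *  73^1 = 1825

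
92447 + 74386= 166833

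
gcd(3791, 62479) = 1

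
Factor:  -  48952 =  - 2^3*29^1*211^1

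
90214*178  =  16058092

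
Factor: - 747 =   -  3^2*83^1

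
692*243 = 168156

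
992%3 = 2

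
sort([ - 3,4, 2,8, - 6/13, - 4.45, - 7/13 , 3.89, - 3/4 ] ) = [ - 4.45, - 3 , - 3/4, - 7/13, - 6/13,2 , 3.89,  4, 8]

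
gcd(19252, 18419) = 1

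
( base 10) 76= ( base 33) 2a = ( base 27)2M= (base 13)5B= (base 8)114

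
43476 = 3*14492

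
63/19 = 63/19= 3.32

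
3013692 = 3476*867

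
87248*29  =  2530192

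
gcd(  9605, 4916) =1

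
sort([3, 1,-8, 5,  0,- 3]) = [-8,-3, 0,1,3, 5 ]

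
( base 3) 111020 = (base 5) 2412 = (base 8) 545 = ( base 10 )357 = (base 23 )FC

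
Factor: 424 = 2^3 *53^1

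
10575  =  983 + 9592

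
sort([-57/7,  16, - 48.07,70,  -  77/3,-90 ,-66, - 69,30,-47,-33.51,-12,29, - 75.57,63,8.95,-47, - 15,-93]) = [ - 93, - 90, - 75.57,- 69,-66,-48.07, - 47,- 47,  -  33.51,-77/3, - 15,  -  12,  -  57/7, 8.95,16,29,30,63,70]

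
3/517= 3/517 = 0.01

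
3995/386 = 3995/386 = 10.35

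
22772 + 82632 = 105404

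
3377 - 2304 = 1073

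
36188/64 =9047/16 = 565.44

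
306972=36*8527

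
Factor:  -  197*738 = -145386 = - 2^1*3^2*41^1*197^1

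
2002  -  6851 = -4849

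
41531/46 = 902 + 39/46  =  902.85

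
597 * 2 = 1194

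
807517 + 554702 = 1362219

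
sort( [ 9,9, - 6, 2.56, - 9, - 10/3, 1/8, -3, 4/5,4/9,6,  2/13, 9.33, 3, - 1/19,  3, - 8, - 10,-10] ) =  [ - 10, - 10,-9, - 8,-6, - 10/3, - 3, - 1/19 , 1/8 , 2/13, 4/9, 4/5, 2.56,3,  3,6,  9, 9, 9.33]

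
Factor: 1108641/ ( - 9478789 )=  - 3^1*29^1*181^( - 1)*12743^1 * 52369^( - 1)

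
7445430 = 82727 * 90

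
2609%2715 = 2609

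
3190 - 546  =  2644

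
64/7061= 64/7061 = 0.01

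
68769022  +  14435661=83204683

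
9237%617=599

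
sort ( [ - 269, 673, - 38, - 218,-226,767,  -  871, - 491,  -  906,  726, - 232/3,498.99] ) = [ - 906,  -  871  , - 491, - 269, - 226, - 218, - 232/3, - 38, 498.99,673,726,767]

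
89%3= 2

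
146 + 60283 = 60429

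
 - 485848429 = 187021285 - 672869714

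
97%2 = 1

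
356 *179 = 63724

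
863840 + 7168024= 8031864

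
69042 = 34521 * 2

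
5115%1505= 600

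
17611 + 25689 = 43300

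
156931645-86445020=70486625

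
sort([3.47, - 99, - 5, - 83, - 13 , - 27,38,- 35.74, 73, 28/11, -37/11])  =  [ - 99, - 83, - 35.74, - 27, - 13, - 5, - 37/11,28/11, 3.47, 38,73 ]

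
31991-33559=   -  1568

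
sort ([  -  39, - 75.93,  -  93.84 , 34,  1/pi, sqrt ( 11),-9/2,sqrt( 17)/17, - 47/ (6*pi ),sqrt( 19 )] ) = [ - 93.84  ,  -  75.93,-39, - 9/2,-47/( 6*pi),sqrt( 17)/17, 1/pi,sqrt( 11 ) , sqrt( 19),34]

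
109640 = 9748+99892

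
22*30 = 660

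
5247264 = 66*79504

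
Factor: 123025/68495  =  5^1*37^1 * 103^( - 1 ) = 185/103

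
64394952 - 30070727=34324225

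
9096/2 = 4548 = 4548.00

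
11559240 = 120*96327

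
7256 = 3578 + 3678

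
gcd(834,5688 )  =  6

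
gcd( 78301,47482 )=1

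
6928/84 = 82 + 10/21 = 82.48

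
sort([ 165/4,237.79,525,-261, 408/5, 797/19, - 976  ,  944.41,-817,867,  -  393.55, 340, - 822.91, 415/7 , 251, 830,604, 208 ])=[-976, - 822.91, - 817, - 393.55,-261,165/4,797/19 , 415/7,408/5,208 , 237.79,251,340,525, 604,830 , 867,944.41]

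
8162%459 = 359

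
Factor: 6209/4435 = 7/5 = 5^( - 1 ) * 7^1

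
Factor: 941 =941^1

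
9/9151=9/9151 = 0.00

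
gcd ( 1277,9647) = 1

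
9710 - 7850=1860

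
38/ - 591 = -38/591 =- 0.06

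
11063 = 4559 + 6504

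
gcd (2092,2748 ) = 4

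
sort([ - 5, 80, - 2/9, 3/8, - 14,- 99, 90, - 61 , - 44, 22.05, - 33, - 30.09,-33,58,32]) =[ - 99, - 61, - 44, - 33, - 33, - 30.09,-14,-5, - 2/9, 3/8,22.05, 32, 58,80,  90]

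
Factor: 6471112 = 2^3*41^1*109^1*181^1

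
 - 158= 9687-9845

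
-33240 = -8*4155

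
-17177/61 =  -17177/61 = -  281.59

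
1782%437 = 34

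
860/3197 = 860/3197=0.27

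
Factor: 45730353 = 3^1*1861^1*8191^1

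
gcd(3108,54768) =84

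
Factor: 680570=2^1*5^1*11^1*23^1 * 269^1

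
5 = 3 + 2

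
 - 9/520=  -  1 + 511/520 = - 0.02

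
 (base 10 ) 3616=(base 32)3H0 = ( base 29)48k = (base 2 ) 111000100000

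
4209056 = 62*67888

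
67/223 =67/223=   0.30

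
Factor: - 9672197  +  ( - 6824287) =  - 16496484 = - 2^2 * 3^1 * 19^1  *72353^1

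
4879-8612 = -3733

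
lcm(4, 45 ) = 180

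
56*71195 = 3986920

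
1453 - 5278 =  - 3825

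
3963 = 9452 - 5489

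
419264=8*52408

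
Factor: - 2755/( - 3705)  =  29/39= 3^(  -  1 ) * 13^ ( - 1 )*29^1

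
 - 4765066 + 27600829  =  22835763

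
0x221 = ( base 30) i5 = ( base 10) 545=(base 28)jd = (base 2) 1000100001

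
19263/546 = 6421/182 = 35.28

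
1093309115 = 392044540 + 701264575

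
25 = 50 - 25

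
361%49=18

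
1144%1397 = 1144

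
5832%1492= 1356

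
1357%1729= 1357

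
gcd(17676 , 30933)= 4419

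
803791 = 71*11321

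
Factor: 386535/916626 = 128845/305542 = 2^(- 1 )*5^1  *  73^1*227^( - 1)*353^1*673^( - 1 ) 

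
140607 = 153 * 919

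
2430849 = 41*59289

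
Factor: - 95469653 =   -  29^1 *71^1*199^1*233^1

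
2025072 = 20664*98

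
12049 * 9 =108441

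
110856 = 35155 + 75701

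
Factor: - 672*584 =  - 2^8*3^1*7^1*73^1 = - 392448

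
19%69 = 19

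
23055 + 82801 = 105856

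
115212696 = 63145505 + 52067191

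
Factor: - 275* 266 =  -73150=-  2^1*5^2*7^1*11^1*19^1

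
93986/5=18797+1/5  =  18797.20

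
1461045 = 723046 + 737999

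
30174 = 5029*6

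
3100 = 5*620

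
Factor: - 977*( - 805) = 786485=5^1 * 7^1*23^1*977^1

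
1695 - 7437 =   -  5742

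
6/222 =1/37 = 0.03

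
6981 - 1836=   5145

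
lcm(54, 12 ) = 108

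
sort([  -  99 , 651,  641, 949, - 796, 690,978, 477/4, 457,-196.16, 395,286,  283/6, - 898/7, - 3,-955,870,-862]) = [-955, - 862 , - 796,-196.16, - 898/7, - 99, - 3, 283/6,477/4, 286,395, 457, 641, 651,690, 870, 949,  978]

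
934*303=283002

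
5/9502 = 5/9502 = 0.00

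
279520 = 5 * 55904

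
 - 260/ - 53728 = 65/13432 = 0.00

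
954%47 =14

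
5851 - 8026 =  - 2175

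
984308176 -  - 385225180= 1369533356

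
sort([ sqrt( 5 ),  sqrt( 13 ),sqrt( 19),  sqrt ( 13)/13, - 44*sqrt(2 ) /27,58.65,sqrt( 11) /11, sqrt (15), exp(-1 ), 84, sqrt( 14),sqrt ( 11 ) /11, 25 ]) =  [ - 44*sqrt(2) /27,  sqrt(13 ) /13, sqrt( 11 ) /11, sqrt( 11) /11, exp( - 1), sqrt( 5),sqrt (13), sqrt( 14 ), sqrt( 15), sqrt(19),25, 58.65, 84 ]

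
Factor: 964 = 2^2*241^1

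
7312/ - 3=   -  7312/3=-2437.33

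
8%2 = 0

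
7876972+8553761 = 16430733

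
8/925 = 8/925 = 0.01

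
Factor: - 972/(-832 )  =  243/208 = 2^ ( - 4)*3^5 * 13^( - 1) 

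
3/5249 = 3/5249 = 0.00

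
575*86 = 49450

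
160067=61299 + 98768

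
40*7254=290160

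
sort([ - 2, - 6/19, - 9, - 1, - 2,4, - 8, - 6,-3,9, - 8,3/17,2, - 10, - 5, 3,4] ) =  [ - 10, - 9, - 8,  -  8,-6 , - 5, - 3, - 2 , - 2,-1 , - 6/19,3/17,2,3,4,4, 9] 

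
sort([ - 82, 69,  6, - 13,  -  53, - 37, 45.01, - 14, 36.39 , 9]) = [ - 82, - 53, - 37, - 14, - 13, 6,9 , 36.39, 45.01,69 ] 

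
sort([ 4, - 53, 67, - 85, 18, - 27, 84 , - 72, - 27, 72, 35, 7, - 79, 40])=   [-85, - 79 , - 72, - 53, -27, - 27,4,  7,  18, 35, 40 , 67, 72,  84]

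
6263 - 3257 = 3006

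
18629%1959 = 998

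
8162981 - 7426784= 736197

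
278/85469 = 278/85469 = 0.00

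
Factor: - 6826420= - 2^2 * 5^1*341321^1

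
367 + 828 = 1195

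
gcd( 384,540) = 12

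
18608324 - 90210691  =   - 71602367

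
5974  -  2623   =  3351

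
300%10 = 0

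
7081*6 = 42486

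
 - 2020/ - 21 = 2020/21 = 96.19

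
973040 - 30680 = 942360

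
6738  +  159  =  6897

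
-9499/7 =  - 1357= - 1357.00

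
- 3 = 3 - 6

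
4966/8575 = 4966/8575 = 0.58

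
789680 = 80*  9871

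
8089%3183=1723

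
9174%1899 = 1578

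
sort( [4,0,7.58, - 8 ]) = [ - 8, 0,4,7.58 ] 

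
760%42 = 4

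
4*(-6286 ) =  - 25144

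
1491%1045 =446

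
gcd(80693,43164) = 1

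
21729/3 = 7243=   7243.00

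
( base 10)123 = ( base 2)1111011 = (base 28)4B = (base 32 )3r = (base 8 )173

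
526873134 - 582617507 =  - 55744373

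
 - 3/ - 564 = 1/188 = 0.01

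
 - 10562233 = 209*( - 50537 ) 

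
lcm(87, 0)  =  0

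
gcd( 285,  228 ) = 57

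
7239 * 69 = 499491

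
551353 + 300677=852030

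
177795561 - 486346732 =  - 308551171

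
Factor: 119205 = 3^3 * 5^1*883^1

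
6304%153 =31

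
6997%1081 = 511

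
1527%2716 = 1527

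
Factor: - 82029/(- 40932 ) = 2^ ( - 2)  *  3^( - 2 )*37^1*379^( - 1 )*739^1 = 27343/13644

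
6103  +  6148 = 12251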